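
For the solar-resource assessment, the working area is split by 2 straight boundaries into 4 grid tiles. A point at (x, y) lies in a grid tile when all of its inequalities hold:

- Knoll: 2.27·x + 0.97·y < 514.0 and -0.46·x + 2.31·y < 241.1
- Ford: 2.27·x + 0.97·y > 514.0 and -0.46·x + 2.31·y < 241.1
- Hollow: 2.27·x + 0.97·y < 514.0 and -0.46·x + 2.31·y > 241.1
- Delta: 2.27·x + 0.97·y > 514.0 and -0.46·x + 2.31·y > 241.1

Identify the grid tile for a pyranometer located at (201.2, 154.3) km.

Delta

2.27·201.2 + 0.97·154.3 = 606.395, which is > 514.0
-0.46·201.2 + 2.31·154.3 = 263.881, which is > 241.1
This sign pattern matches Delta.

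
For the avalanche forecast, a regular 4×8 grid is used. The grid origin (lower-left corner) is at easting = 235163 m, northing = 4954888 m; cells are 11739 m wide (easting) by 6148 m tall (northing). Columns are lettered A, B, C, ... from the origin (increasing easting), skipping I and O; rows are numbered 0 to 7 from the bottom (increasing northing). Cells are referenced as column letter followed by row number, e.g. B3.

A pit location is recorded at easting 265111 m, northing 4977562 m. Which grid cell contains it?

Column index: ⌊(265111 − 235163) / 11739⌋ = ⌊2.551⌋ = 2 → column C
Row offset from origin: ⌊(4977562 − 4954888) / 6148⌋ = ⌊3.688⌋ = 3 → row 3

C3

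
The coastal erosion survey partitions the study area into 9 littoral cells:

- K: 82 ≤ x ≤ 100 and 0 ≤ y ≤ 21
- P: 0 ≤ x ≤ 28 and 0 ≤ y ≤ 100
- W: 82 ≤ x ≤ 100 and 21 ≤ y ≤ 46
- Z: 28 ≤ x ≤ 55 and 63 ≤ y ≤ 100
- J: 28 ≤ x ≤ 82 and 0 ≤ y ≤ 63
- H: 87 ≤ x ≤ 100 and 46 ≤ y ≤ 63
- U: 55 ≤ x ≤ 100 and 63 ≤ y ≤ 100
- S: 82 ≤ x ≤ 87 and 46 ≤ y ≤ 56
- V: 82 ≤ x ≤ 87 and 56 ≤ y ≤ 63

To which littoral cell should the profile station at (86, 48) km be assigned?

S

The point has x = 86 and y = 48.
Only S satisfies 82 ≤ x ≤ 87 and 46 ≤ y ≤ 56.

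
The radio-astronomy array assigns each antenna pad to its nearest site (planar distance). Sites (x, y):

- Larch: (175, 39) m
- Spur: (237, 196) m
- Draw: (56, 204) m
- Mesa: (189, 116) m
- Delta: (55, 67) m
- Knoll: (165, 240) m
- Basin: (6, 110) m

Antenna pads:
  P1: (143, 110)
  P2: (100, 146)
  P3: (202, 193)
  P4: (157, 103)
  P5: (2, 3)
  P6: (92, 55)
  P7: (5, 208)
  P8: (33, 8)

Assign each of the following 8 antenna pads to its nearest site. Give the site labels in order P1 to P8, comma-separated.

Mesa, Draw, Spur, Mesa, Delta, Delta, Draw, Delta

P1 → Mesa (d²=2152.00)
P2 → Draw (d²=5300.00)
P3 → Spur (d²=1234.00)
P4 → Mesa (d²=1193.00)
P5 → Delta (d²=6905.00)
P6 → Delta (d²=1513.00)
P7 → Draw (d²=2617.00)
P8 → Delta (d²=3965.00)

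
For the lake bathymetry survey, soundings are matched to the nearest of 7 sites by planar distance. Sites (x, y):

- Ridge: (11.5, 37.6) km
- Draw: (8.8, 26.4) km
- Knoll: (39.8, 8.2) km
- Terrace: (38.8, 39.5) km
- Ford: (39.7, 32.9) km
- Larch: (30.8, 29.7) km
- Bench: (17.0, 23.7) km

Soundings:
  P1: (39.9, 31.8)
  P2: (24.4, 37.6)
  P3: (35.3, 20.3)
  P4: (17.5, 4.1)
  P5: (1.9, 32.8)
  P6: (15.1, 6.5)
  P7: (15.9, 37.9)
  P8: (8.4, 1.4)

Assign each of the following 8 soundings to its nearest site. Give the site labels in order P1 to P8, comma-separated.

Ford, Larch, Larch, Bench, Draw, Bench, Ridge, Bench

P1 → Ford (d²=1.25)
P2 → Larch (d²=103.37)
P3 → Larch (d²=108.61)
P4 → Bench (d²=384.41)
P5 → Draw (d²=88.57)
P6 → Bench (d²=299.45)
P7 → Ridge (d²=19.45)
P8 → Bench (d²=571.25)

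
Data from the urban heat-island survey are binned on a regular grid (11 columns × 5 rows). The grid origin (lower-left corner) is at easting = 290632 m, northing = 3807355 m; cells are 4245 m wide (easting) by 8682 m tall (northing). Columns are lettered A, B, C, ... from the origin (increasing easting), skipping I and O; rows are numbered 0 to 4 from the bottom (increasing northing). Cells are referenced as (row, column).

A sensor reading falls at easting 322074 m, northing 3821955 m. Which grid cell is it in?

Column index: ⌊(322074 − 290632) / 4245⌋ = ⌊7.407⌋ = 7 → column H
Row offset from origin: ⌊(3821955 − 3807355) / 8682⌋ = ⌊1.682⌋ = 1 → row 1

(1, H)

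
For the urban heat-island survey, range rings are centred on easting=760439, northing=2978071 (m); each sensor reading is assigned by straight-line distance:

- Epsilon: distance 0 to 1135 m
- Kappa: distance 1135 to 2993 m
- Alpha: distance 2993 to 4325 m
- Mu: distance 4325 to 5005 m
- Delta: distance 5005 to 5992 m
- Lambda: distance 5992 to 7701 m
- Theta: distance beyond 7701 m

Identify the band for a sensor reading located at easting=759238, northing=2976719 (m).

Distance = √((759238−760439)² + (2976719−2978071)²) = √(1442401.000 + 1827904.000) = 1808.398 m.
1135 ≤ 1808.398 < 2993 → Kappa.

Kappa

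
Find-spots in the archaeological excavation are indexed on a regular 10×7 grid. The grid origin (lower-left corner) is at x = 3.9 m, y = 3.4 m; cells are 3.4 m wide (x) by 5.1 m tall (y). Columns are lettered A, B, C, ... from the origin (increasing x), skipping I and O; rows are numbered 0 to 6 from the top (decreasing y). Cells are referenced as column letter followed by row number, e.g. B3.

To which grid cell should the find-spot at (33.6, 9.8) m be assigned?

Column index: ⌊(33.6 − 3.9) / 3.4⌋ = ⌊8.735⌋ = 8 → column J
Row offset from origin: ⌊(9.8 − 3.4) / 5.1⌋ = ⌊1.255⌋ = 1 → row 5 (counted from top)

J5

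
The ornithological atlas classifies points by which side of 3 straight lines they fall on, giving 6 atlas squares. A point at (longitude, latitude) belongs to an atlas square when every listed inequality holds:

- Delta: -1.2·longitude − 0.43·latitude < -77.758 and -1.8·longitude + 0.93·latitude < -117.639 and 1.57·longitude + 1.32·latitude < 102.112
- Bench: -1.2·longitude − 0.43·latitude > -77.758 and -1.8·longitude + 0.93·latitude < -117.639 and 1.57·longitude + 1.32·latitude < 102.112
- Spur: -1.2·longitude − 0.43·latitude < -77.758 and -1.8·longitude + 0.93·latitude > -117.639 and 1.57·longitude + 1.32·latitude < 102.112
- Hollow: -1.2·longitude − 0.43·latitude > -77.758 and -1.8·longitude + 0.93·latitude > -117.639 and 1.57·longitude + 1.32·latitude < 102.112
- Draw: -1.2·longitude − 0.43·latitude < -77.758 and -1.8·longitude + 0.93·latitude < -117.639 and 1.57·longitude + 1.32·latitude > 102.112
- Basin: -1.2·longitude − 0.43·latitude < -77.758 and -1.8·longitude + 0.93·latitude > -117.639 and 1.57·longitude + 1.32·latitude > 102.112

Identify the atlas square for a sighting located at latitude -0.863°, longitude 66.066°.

-1.2·66.066 − 0.43·-0.863 = -78.908, which is < -77.758
-1.8·66.066 + 0.93·-0.863 = -119.721, which is < -117.639
1.57·66.066 + 1.32·-0.863 = 102.584, which is > 102.112
This sign pattern matches Draw.

Draw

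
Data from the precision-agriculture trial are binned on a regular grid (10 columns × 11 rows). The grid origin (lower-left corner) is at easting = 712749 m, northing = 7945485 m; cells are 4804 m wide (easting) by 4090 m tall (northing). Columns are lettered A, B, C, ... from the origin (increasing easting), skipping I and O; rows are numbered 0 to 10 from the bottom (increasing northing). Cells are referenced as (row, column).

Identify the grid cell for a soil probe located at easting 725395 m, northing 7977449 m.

(7, C)

Column index: ⌊(725395 − 712749) / 4804⌋ = ⌊2.632⌋ = 2 → column C
Row offset from origin: ⌊(7977449 − 7945485) / 4090⌋ = ⌊7.815⌋ = 7 → row 7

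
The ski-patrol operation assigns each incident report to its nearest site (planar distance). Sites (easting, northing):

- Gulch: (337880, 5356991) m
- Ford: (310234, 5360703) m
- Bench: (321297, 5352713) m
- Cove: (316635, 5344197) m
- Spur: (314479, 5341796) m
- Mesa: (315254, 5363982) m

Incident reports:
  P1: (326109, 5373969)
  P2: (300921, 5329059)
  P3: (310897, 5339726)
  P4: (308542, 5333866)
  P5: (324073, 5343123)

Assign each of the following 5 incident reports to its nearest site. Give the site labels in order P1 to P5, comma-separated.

P1 → Mesa (d²=217571194.00)
P2 → Spur (d²=346050533.00)
P3 → Spur (d²=17115624.00)
P4 → Spur (d²=98132869.00)
P5 → Cove (d²=56477320.00)

Mesa, Spur, Spur, Spur, Cove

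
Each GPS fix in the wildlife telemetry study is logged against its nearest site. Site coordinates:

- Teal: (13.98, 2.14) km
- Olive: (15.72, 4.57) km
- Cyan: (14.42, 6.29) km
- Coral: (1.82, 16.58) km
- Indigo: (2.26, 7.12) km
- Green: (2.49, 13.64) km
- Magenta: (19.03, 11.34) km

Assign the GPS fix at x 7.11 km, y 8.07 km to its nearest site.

Indigo

Squared distances to each site:
Teal: 82.362; Olive: 86.382; Cyan: 56.604; Coral: 100.404; Indigo: 24.425; Green: 52.369; Magenta: 152.779.
Minimum at Indigo.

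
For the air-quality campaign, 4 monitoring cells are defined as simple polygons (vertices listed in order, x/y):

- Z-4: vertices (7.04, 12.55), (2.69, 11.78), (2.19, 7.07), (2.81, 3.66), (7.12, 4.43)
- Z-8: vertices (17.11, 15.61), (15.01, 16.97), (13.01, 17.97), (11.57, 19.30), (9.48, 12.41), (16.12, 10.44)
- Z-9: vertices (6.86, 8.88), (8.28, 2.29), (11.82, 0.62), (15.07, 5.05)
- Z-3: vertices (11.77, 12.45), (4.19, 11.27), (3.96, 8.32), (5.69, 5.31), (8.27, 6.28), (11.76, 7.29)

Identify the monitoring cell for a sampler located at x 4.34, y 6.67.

Cast a ray rightward from (4.34, 6.67). For each polygon, the edges (by vertex number in listed order) whose endpoints lie on opposite sides of y = 6.67, where each meets that height, and whether that is right or left of the point:
Z-4: 3–4 at x≈2.263 (left), 5–1 at x≈7.098 (right) → 1 crossing.
Z-8: no edge straddles that height → 0 crossings.
Z-9: 1–2 at x≈7.336 (right), 4–1 at x≈11.597 (right) → 2 crossings.
Z-3: 3–4 at x≈4.908 (right), 5–6 at x≈9.618 (right) → 2 crossings.
Only Z-4 has an odd count, so the point is inside Z-4.

Z-4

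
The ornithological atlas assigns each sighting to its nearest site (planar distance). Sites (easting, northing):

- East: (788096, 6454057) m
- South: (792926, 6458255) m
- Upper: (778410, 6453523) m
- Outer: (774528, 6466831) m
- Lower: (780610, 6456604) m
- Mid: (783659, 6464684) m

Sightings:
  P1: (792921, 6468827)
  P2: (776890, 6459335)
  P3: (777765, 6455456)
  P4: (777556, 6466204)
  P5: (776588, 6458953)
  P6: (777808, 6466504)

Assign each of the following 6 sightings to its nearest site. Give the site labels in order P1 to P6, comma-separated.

P1 → Mid (d²=102949093.00)
P2 → Lower (d²=21296761.00)
P3 → Upper (d²=4152514.00)
P4 → Outer (d²=9561913.00)
P5 → Lower (d²=21694285.00)
P6 → Outer (d²=10865329.00)

Mid, Lower, Upper, Outer, Lower, Outer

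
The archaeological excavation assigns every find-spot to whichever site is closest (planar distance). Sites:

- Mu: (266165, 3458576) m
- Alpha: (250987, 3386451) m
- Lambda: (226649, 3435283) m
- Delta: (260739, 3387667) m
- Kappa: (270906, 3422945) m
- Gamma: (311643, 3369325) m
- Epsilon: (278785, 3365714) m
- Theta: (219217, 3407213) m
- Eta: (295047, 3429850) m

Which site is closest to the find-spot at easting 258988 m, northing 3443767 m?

Squared distances to each site:
Mu: 270815810.000; Alpha: 3349139857.000; Lambda: 1117789177.000; Delta: 3150276001.000; Kappa: 575594408.000; Gamma: 8314160389.000; Epsilon: 6484192018.000; Theta: 2917927357.000; Eta: 1493934370.000.
Minimum at Mu.

Mu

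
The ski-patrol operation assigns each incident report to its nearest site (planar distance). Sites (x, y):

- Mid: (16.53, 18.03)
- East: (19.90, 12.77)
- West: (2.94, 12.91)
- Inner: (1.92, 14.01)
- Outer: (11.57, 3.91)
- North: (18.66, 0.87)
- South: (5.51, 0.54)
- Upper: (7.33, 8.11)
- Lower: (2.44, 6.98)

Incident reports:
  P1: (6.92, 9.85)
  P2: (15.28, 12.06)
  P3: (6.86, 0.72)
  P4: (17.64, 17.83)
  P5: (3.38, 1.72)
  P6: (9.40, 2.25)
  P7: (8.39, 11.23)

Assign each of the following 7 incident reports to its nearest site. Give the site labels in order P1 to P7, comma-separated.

Upper, East, South, Mid, South, Outer, Upper

P1 → Upper (d²=3.20)
P2 → East (d²=21.85)
P3 → South (d²=1.85)
P4 → Mid (d²=1.27)
P5 → South (d²=5.93)
P6 → Outer (d²=7.46)
P7 → Upper (d²=10.86)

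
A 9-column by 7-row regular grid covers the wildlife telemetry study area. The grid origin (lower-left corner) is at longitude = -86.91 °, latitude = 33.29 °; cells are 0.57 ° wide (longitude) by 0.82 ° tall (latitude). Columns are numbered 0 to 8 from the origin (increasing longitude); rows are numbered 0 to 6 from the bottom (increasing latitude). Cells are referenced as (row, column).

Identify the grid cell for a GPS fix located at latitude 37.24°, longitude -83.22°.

Column index: ⌊(-83.22 − -86.91) / 0.57⌋ = ⌊6.474⌋ = 6
Row offset from origin: ⌊(37.24 − 33.29) / 0.82⌋ = ⌊4.817⌋ = 4 → row 4

(4, 6)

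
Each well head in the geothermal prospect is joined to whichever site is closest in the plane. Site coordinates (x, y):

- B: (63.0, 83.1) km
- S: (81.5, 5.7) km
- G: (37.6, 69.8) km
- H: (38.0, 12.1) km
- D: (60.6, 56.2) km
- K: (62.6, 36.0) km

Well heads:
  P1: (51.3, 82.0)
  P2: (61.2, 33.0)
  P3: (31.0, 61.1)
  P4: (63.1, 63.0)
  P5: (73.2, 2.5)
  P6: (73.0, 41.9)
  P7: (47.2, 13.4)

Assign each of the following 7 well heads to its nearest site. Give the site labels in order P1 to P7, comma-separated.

B, K, G, D, S, K, H

P1 → B (d²=138.10)
P2 → K (d²=10.96)
P3 → G (d²=119.25)
P4 → D (d²=52.49)
P5 → S (d²=79.13)
P6 → K (d²=142.97)
P7 → H (d²=86.33)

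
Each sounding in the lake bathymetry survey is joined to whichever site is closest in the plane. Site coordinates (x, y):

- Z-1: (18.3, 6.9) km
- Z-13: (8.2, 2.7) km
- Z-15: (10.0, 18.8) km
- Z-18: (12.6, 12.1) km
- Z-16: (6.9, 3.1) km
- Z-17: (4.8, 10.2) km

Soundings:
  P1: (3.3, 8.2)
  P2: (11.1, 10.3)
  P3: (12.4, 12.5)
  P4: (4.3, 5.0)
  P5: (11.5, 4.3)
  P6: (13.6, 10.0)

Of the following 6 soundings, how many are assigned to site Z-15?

P1 → Z-17
P2 → Z-18
P3 → Z-18
P4 → Z-16
P5 → Z-13
P6 → Z-18
0 of the 6 go to Z-15.

0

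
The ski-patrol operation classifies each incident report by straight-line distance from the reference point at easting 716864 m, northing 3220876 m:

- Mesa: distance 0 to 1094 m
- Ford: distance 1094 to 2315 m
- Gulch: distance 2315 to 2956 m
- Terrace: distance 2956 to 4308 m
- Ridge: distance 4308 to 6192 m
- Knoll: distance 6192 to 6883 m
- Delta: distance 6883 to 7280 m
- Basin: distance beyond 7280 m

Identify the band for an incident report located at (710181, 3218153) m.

Delta

Distance = √((710181−716864)² + (3218153−3220876)²) = √(44662489.000 + 7414729.000) = 7216.455 m.
6883 ≤ 7216.455 < 7280 → Delta.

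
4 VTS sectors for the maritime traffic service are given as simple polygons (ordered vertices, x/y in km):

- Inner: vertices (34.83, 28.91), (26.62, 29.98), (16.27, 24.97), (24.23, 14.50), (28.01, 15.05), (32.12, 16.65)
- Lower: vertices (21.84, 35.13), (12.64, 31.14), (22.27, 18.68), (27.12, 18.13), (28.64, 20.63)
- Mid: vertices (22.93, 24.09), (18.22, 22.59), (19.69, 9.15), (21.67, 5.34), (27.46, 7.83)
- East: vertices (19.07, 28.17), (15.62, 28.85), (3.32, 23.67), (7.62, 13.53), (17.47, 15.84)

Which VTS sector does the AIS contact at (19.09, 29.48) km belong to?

Cast a ray rightward from (19.09, 29.48). For each polygon, the edges (by vertex number in listed order) whose endpoints lie on opposite sides of y = 29.48, where each meets that height, and whether that is right or left of the point:
Inner: 1–2 at x≈30.456 (right), 2–3 at x≈25.587 (right) → 2 crossings.
Lower: 2–3 at x≈13.923 (left), 5–1 at x≈24.490 (right) → 1 crossing.
Mid: no edge straddles that height → 0 crossings.
East: no edge straddles that height → 0 crossings.
Only Lower has an odd count, so the point is inside Lower.

Lower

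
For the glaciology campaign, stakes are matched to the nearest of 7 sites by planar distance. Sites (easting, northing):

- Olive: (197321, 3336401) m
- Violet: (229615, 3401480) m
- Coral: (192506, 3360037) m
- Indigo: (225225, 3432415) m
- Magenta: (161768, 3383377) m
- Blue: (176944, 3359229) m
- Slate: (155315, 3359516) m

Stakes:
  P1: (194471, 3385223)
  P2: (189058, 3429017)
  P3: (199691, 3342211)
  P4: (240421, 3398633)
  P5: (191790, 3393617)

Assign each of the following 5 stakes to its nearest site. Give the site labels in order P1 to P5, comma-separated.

P1 → Coral (d²=638195821.00)
P2 → Indigo (d²=1319598293.00)
P3 → Olive (d²=39373000.00)
P4 → Violet (d²=124875045.00)
P5 → Magenta (d²=1006178084.00)

Coral, Indigo, Olive, Violet, Magenta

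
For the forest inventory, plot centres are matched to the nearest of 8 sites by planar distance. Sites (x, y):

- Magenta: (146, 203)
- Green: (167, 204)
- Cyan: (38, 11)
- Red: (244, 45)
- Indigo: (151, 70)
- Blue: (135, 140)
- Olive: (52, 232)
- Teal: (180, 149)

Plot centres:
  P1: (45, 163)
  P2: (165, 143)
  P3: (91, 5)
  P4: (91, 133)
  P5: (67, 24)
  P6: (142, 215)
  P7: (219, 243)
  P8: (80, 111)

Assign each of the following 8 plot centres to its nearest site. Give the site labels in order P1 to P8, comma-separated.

Olive, Teal, Cyan, Blue, Cyan, Magenta, Green, Blue

P1 → Olive (d²=4810.00)
P2 → Teal (d²=261.00)
P3 → Cyan (d²=2845.00)
P4 → Blue (d²=1985.00)
P5 → Cyan (d²=1010.00)
P6 → Magenta (d²=160.00)
P7 → Green (d²=4225.00)
P8 → Blue (d²=3866.00)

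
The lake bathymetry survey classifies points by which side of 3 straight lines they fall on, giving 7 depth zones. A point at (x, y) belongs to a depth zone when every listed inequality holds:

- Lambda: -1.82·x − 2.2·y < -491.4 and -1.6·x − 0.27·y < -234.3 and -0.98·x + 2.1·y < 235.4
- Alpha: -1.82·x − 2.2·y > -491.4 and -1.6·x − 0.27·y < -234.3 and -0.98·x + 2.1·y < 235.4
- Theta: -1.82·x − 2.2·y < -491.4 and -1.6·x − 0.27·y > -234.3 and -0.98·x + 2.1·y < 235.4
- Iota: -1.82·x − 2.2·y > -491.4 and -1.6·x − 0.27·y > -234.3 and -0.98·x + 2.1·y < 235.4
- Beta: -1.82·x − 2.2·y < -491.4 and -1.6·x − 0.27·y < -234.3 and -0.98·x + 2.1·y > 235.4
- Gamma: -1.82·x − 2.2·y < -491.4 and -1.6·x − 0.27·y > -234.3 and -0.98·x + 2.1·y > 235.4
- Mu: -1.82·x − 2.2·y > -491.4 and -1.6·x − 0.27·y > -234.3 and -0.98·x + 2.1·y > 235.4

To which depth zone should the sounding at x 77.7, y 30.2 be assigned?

Iota

-1.82·77.7 − 2.2·30.2 = -207.854, which is > -491.4
-1.6·77.7 − 0.27·30.2 = -132.474, which is > -234.3
-0.98·77.7 + 2.1·30.2 = -12.726, which is < 235.4
This sign pattern matches Iota.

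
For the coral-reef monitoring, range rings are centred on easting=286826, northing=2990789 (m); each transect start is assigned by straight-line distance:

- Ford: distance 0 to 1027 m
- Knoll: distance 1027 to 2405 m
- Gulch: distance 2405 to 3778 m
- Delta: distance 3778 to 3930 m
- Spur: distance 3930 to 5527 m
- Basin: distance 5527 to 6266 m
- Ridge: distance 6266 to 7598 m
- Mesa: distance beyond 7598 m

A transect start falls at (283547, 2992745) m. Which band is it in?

Distance = √((283547−286826)² + (2992745−2990789)²) = √(10751841.000 + 3825936.000) = 3818.086 m.
3778 ≤ 3818.086 < 3930 → Delta.

Delta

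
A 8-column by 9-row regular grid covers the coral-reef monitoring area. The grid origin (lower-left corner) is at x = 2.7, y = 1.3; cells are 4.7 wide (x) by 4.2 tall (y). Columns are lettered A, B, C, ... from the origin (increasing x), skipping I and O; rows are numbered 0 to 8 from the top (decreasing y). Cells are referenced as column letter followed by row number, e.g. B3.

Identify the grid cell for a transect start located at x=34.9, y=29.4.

Column index: ⌊(34.9 − 2.7) / 4.7⌋ = ⌊6.851⌋ = 6 → column G
Row offset from origin: ⌊(29.4 − 1.3) / 4.2⌋ = ⌊6.690⌋ = 6 → row 2 (counted from top)

G2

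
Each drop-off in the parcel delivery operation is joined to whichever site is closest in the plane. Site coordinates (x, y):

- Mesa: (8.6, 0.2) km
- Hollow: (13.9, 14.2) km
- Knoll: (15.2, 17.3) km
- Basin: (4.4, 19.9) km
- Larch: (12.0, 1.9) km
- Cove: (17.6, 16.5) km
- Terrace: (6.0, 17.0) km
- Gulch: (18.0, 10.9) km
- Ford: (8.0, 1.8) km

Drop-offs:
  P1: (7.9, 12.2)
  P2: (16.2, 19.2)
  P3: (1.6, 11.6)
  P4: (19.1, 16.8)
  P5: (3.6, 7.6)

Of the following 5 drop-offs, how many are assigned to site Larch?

P1 → Terrace
P2 → Knoll
P3 → Terrace
P4 → Cove
P5 → Ford
0 of the 5 go to Larch.

0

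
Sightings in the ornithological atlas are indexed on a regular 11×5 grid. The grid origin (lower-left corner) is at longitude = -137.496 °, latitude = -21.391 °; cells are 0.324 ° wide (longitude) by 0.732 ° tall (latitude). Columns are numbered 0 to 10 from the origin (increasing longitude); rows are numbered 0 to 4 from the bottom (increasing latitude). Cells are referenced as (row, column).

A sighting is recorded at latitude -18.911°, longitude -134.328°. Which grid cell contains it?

Column index: ⌊(-134.328 − -137.496) / 0.324⌋ = ⌊9.778⌋ = 9
Row offset from origin: ⌊(-18.911 − -21.391) / 0.732⌋ = ⌊3.388⌋ = 3 → row 3

(3, 9)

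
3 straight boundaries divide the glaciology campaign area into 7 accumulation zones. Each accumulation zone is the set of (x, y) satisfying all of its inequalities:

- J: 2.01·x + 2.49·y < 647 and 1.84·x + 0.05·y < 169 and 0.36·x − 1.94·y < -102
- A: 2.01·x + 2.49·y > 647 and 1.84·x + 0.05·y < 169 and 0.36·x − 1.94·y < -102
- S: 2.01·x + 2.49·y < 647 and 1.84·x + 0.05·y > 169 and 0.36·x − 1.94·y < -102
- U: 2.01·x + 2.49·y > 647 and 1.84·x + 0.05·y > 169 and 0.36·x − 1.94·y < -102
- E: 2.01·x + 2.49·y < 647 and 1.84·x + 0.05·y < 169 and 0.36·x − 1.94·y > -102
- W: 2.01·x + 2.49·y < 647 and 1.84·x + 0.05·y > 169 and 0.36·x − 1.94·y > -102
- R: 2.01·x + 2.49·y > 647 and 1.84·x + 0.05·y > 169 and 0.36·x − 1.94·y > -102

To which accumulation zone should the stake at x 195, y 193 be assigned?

U

2.01·195 + 2.49·193 = 872.520, which is > 647
1.84·195 + 0.05·193 = 368.450, which is > 169
0.36·195 − 1.94·193 = -304.220, which is < -102
This sign pattern matches U.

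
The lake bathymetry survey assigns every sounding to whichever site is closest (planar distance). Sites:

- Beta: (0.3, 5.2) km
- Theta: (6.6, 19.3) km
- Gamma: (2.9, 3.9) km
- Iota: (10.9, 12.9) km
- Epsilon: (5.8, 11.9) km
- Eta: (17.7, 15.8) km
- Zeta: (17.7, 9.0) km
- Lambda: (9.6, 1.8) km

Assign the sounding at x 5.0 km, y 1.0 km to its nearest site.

Squared distances to each site:
Beta: 39.730; Theta: 337.450; Gamma: 12.820; Iota: 176.420; Epsilon: 119.450; Eta: 380.330; Zeta: 225.290; Lambda: 21.800.
Minimum at Gamma.

Gamma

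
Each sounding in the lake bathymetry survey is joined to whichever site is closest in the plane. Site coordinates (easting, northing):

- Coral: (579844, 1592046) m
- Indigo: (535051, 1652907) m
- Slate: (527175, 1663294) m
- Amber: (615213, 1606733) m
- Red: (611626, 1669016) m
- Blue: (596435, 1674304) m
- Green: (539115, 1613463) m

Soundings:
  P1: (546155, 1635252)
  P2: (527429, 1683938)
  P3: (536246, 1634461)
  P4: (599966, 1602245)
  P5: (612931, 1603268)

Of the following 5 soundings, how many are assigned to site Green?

0

P1 → Indigo
P2 → Slate
P3 → Indigo
P4 → Amber
P5 → Amber
0 of the 5 go to Green.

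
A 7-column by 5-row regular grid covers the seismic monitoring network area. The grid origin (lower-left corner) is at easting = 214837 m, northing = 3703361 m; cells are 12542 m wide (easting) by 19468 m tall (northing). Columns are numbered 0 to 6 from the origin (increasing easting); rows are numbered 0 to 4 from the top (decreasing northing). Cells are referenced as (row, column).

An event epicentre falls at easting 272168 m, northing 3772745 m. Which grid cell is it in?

(1, 4)

Column index: ⌊(272168 − 214837) / 12542⌋ = ⌊4.571⌋ = 4
Row offset from origin: ⌊(3772745 − 3703361) / 19468⌋ = ⌊3.564⌋ = 3 → row 1 (counted from top)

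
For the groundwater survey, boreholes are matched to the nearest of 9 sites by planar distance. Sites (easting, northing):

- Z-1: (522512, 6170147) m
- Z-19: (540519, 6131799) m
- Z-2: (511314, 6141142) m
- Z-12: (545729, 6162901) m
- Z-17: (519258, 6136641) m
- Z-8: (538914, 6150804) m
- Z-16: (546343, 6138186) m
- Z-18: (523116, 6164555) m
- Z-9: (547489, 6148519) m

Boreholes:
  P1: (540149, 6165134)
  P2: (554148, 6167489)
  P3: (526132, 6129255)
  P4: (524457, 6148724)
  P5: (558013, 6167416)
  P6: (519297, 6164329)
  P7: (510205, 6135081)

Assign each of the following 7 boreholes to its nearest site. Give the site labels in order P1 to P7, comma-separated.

Z-12, Z-12, Z-17, Z-17, Z-12, Z-18, Z-2

P1 → Z-12 (d²=36122689.00)
P2 → Z-12 (d²=91929305.00)
P3 → Z-17 (d²=101804872.00)
P4 → Z-17 (d²=173028490.00)
P5 → Z-12 (d²=171281881.00)
P6 → Z-18 (d²=14635837.00)
P7 → Z-2 (d²=37965602.00)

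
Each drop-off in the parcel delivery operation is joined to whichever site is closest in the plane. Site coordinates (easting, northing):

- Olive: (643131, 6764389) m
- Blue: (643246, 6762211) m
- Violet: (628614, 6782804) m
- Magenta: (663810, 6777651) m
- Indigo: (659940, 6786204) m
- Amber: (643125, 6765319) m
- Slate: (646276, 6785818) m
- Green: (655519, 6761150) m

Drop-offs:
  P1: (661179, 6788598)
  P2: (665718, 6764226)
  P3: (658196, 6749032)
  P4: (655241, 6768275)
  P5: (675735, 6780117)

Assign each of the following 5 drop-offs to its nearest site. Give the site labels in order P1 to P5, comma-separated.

P1 → Indigo (d²=7266357.00)
P2 → Green (d²=113481377.00)
P3 → Green (d²=154012253.00)
P4 → Green (d²=50842909.00)
P5 → Magenta (d²=148286781.00)

Indigo, Green, Green, Green, Magenta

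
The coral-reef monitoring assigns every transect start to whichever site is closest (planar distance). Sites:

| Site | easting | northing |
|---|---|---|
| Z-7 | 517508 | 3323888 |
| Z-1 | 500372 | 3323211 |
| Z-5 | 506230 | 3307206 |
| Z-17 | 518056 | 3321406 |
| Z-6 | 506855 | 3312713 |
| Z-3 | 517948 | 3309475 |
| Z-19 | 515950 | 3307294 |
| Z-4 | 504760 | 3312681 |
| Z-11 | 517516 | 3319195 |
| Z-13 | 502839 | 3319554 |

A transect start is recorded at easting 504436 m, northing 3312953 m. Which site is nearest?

Squared distances to each site:
Z-7: 290451409.000; Z-1: 121742660.000; Z-5: 36246445.000; Z-17: 256957609.000; Z-6: 5909161.000; Z-3: 194670628.000; Z-19: 164596477.000; Z-4: 178960.000; Z-11: 210048964.000; Z-13: 46123610.000.
Minimum at Z-4.

Z-4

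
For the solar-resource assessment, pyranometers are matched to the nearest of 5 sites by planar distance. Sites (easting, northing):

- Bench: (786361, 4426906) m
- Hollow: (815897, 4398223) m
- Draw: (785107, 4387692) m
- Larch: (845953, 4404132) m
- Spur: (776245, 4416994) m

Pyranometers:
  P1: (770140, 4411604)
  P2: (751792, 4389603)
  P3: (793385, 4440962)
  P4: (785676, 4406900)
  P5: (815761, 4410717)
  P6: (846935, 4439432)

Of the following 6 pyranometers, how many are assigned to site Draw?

1

P1 → Spur
P2 → Draw
P3 → Bench
P4 → Spur
P5 → Hollow
P6 → Larch
1 of the 6 goes to Draw.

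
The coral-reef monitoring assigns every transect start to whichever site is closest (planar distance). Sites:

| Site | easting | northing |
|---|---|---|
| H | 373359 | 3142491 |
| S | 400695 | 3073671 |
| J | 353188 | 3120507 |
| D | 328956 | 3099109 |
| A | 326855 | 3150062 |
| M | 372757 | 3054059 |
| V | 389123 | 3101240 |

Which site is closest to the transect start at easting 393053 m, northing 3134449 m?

H

Squared distances to each site:
H: 452527400.000; S: 3752365448.000; J: 1783597589.000; D: 5357341009.000; A: 4625940973.000; M: 6874479716.000; V: 1118282581.000.
Minimum at H.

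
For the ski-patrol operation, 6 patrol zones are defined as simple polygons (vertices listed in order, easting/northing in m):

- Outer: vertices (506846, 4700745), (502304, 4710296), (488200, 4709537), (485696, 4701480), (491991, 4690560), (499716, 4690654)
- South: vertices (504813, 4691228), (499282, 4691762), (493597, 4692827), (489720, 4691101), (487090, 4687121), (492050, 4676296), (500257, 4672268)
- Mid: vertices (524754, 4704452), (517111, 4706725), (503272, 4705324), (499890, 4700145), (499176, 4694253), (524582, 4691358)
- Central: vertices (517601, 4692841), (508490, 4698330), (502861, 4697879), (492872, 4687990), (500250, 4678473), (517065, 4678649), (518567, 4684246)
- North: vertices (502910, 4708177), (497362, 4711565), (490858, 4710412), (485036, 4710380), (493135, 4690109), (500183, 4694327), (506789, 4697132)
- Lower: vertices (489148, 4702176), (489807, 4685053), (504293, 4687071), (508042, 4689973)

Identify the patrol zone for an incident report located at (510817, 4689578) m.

Cast a ray rightward from (510817, 4689578). For each polygon, the edges (by vertex number in listed order) whose endpoints lie on opposite sides of northing = 4689578, where each meets that height, and whether that is right or left of the point:
Outer: no edge straddles that height → 0 crossings.
South: 4–5 at easting≈488713.6 (left), 7–1 at easting≈504416.5 (left) → 0 crossings.
Mid: no edge straddles that height → 0 crossings.
Central: 3–4 at easting≈494476.1 (left), 7–1 at easting≈517967.7 (right) → 1 crossing.
North: no edge straddles that height → 0 crossings.
Lower: 1–2 at easting≈489632.8 (left), 3–4 at easting≈507531.7 (left) → 0 crossings.
Only Central has an odd count, so the point is inside Central.

Central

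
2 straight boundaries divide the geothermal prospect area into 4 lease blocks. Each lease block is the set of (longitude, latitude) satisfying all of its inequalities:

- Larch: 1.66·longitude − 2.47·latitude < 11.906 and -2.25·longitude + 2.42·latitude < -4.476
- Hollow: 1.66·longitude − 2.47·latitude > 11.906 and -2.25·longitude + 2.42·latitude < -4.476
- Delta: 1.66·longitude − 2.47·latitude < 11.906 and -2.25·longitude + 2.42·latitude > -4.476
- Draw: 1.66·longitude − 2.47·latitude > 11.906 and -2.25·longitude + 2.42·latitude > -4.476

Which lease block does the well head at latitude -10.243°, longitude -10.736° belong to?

Delta

1.66·-10.736 − 2.47·-10.243 = 7.478, which is < 11.906
-2.25·-10.736 + 2.42·-10.243 = -0.632, which is > -4.476
This sign pattern matches Delta.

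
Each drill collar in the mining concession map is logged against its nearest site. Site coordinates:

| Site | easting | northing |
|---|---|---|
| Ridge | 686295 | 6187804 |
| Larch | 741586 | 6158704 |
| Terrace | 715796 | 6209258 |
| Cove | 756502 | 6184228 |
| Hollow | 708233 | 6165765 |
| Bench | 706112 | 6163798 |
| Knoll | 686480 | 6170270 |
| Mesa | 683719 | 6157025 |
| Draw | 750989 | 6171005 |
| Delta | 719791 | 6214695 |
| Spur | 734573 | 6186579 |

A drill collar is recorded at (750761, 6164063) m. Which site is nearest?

Draw

Squared distances to each site:
Ridge: 4719500237.000; Larch: 112899506.000; Terrace: 3265139250.000; Cove: 439586306.000; Hollow: 1811527588.000; Bench: 1993603426.000; Knoll: 4170573810.000; Mesa: 4544163208.000; Draw: 48243348.000; Delta: 3522740324.000; Spur: 769021600.000.
Minimum at Draw.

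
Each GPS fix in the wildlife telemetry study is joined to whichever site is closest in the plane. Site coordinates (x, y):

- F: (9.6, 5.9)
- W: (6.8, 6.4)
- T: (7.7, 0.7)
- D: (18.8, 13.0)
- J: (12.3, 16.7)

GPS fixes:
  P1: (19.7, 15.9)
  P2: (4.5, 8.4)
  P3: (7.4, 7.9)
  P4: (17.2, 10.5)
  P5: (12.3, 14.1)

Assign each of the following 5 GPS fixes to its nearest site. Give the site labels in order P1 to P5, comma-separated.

P1 → D (d²=9.22)
P2 → W (d²=9.29)
P3 → W (d²=2.61)
P4 → D (d²=8.81)
P5 → J (d²=6.76)

D, W, W, D, J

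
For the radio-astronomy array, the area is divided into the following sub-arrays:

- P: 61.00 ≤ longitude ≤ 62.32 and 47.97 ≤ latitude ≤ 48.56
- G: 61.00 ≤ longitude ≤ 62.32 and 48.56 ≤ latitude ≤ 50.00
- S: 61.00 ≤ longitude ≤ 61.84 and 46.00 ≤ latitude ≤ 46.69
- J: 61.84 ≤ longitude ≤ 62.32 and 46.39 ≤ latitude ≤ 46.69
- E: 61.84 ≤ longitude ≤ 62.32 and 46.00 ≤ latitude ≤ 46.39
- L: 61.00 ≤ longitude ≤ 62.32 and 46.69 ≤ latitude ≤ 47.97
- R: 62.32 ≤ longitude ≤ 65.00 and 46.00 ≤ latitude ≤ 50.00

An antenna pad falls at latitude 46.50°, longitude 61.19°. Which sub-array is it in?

The point has longitude = 61.19 and latitude = 46.50.
Only S satisfies 61.00 ≤ longitude ≤ 61.84 and 46.00 ≤ latitude ≤ 46.69.

S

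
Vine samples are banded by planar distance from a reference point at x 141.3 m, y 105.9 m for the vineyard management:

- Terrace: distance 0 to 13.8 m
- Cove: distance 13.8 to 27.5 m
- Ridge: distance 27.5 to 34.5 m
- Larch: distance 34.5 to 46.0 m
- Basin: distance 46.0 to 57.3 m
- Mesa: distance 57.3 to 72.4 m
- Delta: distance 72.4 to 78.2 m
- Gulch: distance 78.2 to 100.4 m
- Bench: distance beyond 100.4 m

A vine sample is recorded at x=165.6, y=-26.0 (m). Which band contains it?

Bench

Distance = √((165.6−141.3)² + (-26.0−105.9)²) = √(590.490 + 17397.610) = 134.120 m.
100.4 ≤ 134.120 < ∞ → Bench.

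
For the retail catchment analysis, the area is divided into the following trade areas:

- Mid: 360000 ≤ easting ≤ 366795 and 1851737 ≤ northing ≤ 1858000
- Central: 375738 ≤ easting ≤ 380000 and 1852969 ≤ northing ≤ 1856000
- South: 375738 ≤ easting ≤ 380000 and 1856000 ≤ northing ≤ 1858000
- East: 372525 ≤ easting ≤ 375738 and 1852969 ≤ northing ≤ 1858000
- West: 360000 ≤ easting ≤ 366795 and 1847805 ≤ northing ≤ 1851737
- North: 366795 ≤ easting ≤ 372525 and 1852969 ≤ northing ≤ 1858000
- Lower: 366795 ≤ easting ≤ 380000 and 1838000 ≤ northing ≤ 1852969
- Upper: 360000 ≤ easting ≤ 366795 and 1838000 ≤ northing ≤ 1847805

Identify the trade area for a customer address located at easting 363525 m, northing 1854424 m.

The point has easting = 363525 and northing = 1854424.
Only Mid satisfies 360000 ≤ easting ≤ 366795 and 1851737 ≤ northing ≤ 1858000.

Mid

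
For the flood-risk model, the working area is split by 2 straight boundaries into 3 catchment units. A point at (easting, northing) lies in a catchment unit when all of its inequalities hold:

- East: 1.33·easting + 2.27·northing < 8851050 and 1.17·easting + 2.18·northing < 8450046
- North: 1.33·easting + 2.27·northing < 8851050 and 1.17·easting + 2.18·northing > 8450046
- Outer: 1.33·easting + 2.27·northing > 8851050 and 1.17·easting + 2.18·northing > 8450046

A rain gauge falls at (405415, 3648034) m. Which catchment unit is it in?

1.33·405415 + 2.27·3648034 = 8820239.130, which is < 8851050
1.17·405415 + 2.18·3648034 = 8427049.670, which is < 8450046
This sign pattern matches East.

East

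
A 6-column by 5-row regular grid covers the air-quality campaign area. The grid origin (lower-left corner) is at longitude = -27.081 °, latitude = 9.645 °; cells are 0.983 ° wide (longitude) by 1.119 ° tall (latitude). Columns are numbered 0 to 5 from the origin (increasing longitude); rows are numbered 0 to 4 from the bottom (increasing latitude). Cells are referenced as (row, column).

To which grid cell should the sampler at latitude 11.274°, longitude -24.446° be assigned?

(1, 2)

Column index: ⌊(-24.446 − -27.081) / 0.983⌋ = ⌊2.681⌋ = 2
Row offset from origin: ⌊(11.274 − 9.645) / 1.119⌋ = ⌊1.456⌋ = 1 → row 1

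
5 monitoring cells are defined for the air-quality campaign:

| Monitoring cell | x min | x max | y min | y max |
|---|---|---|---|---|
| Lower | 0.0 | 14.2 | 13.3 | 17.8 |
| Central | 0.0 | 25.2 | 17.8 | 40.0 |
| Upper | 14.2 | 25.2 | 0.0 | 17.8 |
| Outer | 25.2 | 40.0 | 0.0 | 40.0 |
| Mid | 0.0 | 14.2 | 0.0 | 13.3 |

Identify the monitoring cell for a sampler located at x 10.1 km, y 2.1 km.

Mid

The point has x = 10.1 and y = 2.1.
Only Mid satisfies 0.0 ≤ x ≤ 14.2 and 0.0 ≤ y ≤ 13.3.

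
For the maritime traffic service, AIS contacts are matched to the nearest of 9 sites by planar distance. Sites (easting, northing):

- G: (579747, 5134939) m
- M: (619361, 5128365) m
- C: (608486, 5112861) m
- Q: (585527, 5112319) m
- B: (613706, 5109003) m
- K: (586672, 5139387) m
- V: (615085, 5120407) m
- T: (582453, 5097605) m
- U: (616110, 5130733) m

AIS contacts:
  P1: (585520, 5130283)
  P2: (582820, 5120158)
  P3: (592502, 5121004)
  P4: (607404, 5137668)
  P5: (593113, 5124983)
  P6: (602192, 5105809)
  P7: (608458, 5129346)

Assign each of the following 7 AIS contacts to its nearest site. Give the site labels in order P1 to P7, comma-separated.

P1 → G (d²=55005865.00)
P2 → Q (d²=68777770.00)
P3 → Q (d²=124079850.00)
P4 → U (d²=123888661.00)
P5 → Q (d²=217924292.00)
P6 → C (d²=89345140.00)
P7 → U (d²=60476873.00)

G, Q, Q, U, Q, C, U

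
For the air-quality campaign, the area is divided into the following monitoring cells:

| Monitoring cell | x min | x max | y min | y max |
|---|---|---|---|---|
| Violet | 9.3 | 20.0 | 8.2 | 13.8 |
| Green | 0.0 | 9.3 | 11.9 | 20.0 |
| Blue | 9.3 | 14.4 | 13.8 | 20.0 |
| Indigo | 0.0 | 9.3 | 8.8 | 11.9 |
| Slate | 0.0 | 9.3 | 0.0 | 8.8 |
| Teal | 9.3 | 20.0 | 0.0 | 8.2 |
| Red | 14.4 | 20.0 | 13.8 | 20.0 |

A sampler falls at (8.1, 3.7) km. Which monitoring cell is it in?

The point has x = 8.1 and y = 3.7.
Only Slate satisfies 0.0 ≤ x ≤ 9.3 and 0.0 ≤ y ≤ 8.8.

Slate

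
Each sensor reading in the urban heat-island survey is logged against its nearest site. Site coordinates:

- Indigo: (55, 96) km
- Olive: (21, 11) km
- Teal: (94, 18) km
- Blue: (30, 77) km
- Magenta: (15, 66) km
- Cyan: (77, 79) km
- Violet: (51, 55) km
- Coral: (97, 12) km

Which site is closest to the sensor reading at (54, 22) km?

Squared distances to each site:
Indigo: 5477.000; Olive: 1210.000; Teal: 1616.000; Blue: 3601.000; Magenta: 3457.000; Cyan: 3778.000; Violet: 1098.000; Coral: 1949.000.
Minimum at Violet.

Violet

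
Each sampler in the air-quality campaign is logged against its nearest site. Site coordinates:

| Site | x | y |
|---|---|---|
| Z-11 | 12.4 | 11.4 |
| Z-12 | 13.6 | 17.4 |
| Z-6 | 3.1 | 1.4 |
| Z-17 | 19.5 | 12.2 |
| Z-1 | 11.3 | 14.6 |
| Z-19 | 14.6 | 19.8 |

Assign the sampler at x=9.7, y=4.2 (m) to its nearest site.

Z-6

Squared distances to each site:
Z-11: 59.130; Z-12: 189.450; Z-6: 51.400; Z-17: 160.040; Z-1: 110.720; Z-19: 267.370.
Minimum at Z-6.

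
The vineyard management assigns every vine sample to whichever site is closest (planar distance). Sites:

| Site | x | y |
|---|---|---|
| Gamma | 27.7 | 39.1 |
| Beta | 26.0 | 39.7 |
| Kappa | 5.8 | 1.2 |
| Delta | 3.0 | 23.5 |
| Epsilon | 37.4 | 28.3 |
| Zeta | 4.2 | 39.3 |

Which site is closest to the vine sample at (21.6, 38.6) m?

Squared distances to each site:
Gamma: 37.460; Beta: 20.570; Kappa: 1648.400; Delta: 573.970; Epsilon: 355.730; Zeta: 303.250.
Minimum at Beta.

Beta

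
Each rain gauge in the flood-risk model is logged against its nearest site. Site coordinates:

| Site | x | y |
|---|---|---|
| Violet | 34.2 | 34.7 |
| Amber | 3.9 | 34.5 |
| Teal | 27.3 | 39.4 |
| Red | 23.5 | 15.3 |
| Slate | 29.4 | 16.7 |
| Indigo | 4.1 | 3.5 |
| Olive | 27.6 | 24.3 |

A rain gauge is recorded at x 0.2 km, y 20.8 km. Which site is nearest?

Squared distances to each site:
Violet: 1349.210; Amber: 201.380; Teal: 1080.370; Red: 573.140; Slate: 869.450; Indigo: 314.500; Olive: 763.010.
Minimum at Amber.

Amber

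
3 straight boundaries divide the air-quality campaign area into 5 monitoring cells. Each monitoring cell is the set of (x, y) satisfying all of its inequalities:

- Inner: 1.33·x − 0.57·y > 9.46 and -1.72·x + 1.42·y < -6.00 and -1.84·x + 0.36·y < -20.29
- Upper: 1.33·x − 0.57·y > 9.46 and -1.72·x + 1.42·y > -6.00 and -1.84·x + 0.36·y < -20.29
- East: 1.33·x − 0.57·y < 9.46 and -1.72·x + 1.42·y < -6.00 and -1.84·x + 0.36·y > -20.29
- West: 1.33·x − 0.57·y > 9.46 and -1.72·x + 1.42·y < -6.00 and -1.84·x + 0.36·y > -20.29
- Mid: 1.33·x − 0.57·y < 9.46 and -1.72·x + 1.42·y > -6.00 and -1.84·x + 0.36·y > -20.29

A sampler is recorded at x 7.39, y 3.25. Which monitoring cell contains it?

1.33·7.39 − 0.57·3.25 = 7.976, which is < 9.46
-1.72·7.39 + 1.42·3.25 = -8.096, which is < -6.00
-1.84·7.39 + 0.36·3.25 = -12.428, which is > -20.29
This sign pattern matches East.

East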